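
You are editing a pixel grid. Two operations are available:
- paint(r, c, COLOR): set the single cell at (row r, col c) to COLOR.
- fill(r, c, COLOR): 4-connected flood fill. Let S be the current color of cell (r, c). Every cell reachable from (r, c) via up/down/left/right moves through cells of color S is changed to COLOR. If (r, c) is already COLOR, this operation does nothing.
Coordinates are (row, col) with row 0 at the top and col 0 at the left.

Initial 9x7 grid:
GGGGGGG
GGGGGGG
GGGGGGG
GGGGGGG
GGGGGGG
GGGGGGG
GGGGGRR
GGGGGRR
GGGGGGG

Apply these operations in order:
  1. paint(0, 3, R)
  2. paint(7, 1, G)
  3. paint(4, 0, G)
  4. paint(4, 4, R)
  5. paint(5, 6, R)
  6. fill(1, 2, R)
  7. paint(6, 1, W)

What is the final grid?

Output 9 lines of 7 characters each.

After op 1 paint(0,3,R):
GGGRGGG
GGGGGGG
GGGGGGG
GGGGGGG
GGGGGGG
GGGGGGG
GGGGGRR
GGGGGRR
GGGGGGG
After op 2 paint(7,1,G):
GGGRGGG
GGGGGGG
GGGGGGG
GGGGGGG
GGGGGGG
GGGGGGG
GGGGGRR
GGGGGRR
GGGGGGG
After op 3 paint(4,0,G):
GGGRGGG
GGGGGGG
GGGGGGG
GGGGGGG
GGGGGGG
GGGGGGG
GGGGGRR
GGGGGRR
GGGGGGG
After op 4 paint(4,4,R):
GGGRGGG
GGGGGGG
GGGGGGG
GGGGGGG
GGGGRGG
GGGGGGG
GGGGGRR
GGGGGRR
GGGGGGG
After op 5 paint(5,6,R):
GGGRGGG
GGGGGGG
GGGGGGG
GGGGGGG
GGGGRGG
GGGGGGR
GGGGGRR
GGGGGRR
GGGGGGG
After op 6 fill(1,2,R) [56 cells changed]:
RRRRRRR
RRRRRRR
RRRRRRR
RRRRRRR
RRRRRRR
RRRRRRR
RRRRRRR
RRRRRRR
RRRRRRR
After op 7 paint(6,1,W):
RRRRRRR
RRRRRRR
RRRRRRR
RRRRRRR
RRRRRRR
RRRRRRR
RWRRRRR
RRRRRRR
RRRRRRR

Answer: RRRRRRR
RRRRRRR
RRRRRRR
RRRRRRR
RRRRRRR
RRRRRRR
RWRRRRR
RRRRRRR
RRRRRRR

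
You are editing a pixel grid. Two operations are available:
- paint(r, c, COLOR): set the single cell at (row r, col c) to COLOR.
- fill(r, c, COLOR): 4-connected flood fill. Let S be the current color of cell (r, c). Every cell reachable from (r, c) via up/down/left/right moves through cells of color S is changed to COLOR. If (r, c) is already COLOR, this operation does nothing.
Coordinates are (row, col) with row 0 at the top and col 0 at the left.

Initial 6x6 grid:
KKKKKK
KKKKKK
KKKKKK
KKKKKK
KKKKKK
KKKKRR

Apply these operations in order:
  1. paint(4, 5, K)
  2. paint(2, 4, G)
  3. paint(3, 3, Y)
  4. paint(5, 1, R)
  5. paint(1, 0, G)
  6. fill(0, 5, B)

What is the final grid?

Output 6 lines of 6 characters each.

Answer: BBBBBB
GBBBBB
BBBBGB
BBBYBB
BBBBBB
BRBBRR

Derivation:
After op 1 paint(4,5,K):
KKKKKK
KKKKKK
KKKKKK
KKKKKK
KKKKKK
KKKKRR
After op 2 paint(2,4,G):
KKKKKK
KKKKKK
KKKKGK
KKKKKK
KKKKKK
KKKKRR
After op 3 paint(3,3,Y):
KKKKKK
KKKKKK
KKKKGK
KKKYKK
KKKKKK
KKKKRR
After op 4 paint(5,1,R):
KKKKKK
KKKKKK
KKKKGK
KKKYKK
KKKKKK
KRKKRR
After op 5 paint(1,0,G):
KKKKKK
GKKKKK
KKKKGK
KKKYKK
KKKKKK
KRKKRR
After op 6 fill(0,5,B) [30 cells changed]:
BBBBBB
GBBBBB
BBBBGB
BBBYBB
BBBBBB
BRBBRR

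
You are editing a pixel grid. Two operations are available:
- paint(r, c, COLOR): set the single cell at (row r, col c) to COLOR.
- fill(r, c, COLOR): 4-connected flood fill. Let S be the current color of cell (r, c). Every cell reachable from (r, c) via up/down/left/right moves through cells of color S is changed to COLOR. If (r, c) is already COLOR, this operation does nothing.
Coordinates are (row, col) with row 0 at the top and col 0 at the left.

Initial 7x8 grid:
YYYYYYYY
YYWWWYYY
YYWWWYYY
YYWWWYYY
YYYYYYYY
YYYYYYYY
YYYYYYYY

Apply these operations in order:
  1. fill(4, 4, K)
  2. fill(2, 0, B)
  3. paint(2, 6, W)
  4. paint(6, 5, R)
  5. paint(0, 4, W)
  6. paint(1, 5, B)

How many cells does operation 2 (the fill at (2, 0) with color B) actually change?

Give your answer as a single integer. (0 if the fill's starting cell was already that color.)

After op 1 fill(4,4,K) [47 cells changed]:
KKKKKKKK
KKWWWKKK
KKWWWKKK
KKWWWKKK
KKKKKKKK
KKKKKKKK
KKKKKKKK
After op 2 fill(2,0,B) [47 cells changed]:
BBBBBBBB
BBWWWBBB
BBWWWBBB
BBWWWBBB
BBBBBBBB
BBBBBBBB
BBBBBBBB

Answer: 47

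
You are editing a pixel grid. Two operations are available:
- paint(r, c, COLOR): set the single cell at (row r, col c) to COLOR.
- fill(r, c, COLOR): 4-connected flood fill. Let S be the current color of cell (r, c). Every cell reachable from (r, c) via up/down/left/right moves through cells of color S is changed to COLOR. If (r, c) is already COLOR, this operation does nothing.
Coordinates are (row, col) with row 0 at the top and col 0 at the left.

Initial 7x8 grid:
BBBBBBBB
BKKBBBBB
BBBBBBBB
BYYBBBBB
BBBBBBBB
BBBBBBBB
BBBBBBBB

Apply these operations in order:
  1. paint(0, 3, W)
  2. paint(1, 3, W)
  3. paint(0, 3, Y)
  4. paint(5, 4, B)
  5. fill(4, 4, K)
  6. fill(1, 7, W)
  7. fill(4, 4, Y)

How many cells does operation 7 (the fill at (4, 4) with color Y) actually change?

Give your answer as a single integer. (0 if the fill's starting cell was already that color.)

After op 1 paint(0,3,W):
BBBWBBBB
BKKBBBBB
BBBBBBBB
BYYBBBBB
BBBBBBBB
BBBBBBBB
BBBBBBBB
After op 2 paint(1,3,W):
BBBWBBBB
BKKWBBBB
BBBBBBBB
BYYBBBBB
BBBBBBBB
BBBBBBBB
BBBBBBBB
After op 3 paint(0,3,Y):
BBBYBBBB
BKKWBBBB
BBBBBBBB
BYYBBBBB
BBBBBBBB
BBBBBBBB
BBBBBBBB
After op 4 paint(5,4,B):
BBBYBBBB
BKKWBBBB
BBBBBBBB
BYYBBBBB
BBBBBBBB
BBBBBBBB
BBBBBBBB
After op 5 fill(4,4,K) [50 cells changed]:
KKKYKKKK
KKKWKKKK
KKKKKKKK
KYYKKKKK
KKKKKKKK
KKKKKKKK
KKKKKKKK
After op 6 fill(1,7,W) [52 cells changed]:
WWWYWWWW
WWWWWWWW
WWWWWWWW
WYYWWWWW
WWWWWWWW
WWWWWWWW
WWWWWWWW
After op 7 fill(4,4,Y) [53 cells changed]:
YYYYYYYY
YYYYYYYY
YYYYYYYY
YYYYYYYY
YYYYYYYY
YYYYYYYY
YYYYYYYY

Answer: 53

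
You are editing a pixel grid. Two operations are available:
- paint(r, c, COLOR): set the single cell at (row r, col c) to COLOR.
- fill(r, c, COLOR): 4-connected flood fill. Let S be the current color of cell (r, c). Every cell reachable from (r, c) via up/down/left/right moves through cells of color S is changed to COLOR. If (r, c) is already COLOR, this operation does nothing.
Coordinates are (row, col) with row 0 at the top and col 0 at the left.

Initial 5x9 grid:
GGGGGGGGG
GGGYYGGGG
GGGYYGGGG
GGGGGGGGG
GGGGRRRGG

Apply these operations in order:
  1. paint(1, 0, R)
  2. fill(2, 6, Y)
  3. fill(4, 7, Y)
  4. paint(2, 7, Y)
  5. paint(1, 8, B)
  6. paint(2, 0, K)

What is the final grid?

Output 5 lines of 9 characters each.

After op 1 paint(1,0,R):
GGGGGGGGG
RGGYYGGGG
GGGYYGGGG
GGGGGGGGG
GGGGRRRGG
After op 2 fill(2,6,Y) [37 cells changed]:
YYYYYYYYY
RYYYYYYYY
YYYYYYYYY
YYYYYYYYY
YYYYRRRYY
After op 3 fill(4,7,Y) [0 cells changed]:
YYYYYYYYY
RYYYYYYYY
YYYYYYYYY
YYYYYYYYY
YYYYRRRYY
After op 4 paint(2,7,Y):
YYYYYYYYY
RYYYYYYYY
YYYYYYYYY
YYYYYYYYY
YYYYRRRYY
After op 5 paint(1,8,B):
YYYYYYYYY
RYYYYYYYB
YYYYYYYYY
YYYYYYYYY
YYYYRRRYY
After op 6 paint(2,0,K):
YYYYYYYYY
RYYYYYYYB
KYYYYYYYY
YYYYYYYYY
YYYYRRRYY

Answer: YYYYYYYYY
RYYYYYYYB
KYYYYYYYY
YYYYYYYYY
YYYYRRRYY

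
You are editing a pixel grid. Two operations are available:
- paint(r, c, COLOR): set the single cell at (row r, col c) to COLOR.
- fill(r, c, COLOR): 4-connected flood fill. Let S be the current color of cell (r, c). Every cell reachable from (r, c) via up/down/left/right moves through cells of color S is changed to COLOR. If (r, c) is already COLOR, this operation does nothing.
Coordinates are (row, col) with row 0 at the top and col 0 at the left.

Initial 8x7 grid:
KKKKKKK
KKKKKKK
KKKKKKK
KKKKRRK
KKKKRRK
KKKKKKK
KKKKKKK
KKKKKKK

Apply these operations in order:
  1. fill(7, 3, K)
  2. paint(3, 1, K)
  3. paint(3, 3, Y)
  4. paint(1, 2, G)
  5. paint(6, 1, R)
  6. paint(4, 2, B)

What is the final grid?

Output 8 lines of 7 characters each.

After op 1 fill(7,3,K) [0 cells changed]:
KKKKKKK
KKKKKKK
KKKKKKK
KKKKRRK
KKKKRRK
KKKKKKK
KKKKKKK
KKKKKKK
After op 2 paint(3,1,K):
KKKKKKK
KKKKKKK
KKKKKKK
KKKKRRK
KKKKRRK
KKKKKKK
KKKKKKK
KKKKKKK
After op 3 paint(3,3,Y):
KKKKKKK
KKKKKKK
KKKKKKK
KKKYRRK
KKKKRRK
KKKKKKK
KKKKKKK
KKKKKKK
After op 4 paint(1,2,G):
KKKKKKK
KKGKKKK
KKKKKKK
KKKYRRK
KKKKRRK
KKKKKKK
KKKKKKK
KKKKKKK
After op 5 paint(6,1,R):
KKKKKKK
KKGKKKK
KKKKKKK
KKKYRRK
KKKKRRK
KKKKKKK
KRKKKKK
KKKKKKK
After op 6 paint(4,2,B):
KKKKKKK
KKGKKKK
KKKKKKK
KKKYRRK
KKBKRRK
KKKKKKK
KRKKKKK
KKKKKKK

Answer: KKKKKKK
KKGKKKK
KKKKKKK
KKKYRRK
KKBKRRK
KKKKKKK
KRKKKKK
KKKKKKK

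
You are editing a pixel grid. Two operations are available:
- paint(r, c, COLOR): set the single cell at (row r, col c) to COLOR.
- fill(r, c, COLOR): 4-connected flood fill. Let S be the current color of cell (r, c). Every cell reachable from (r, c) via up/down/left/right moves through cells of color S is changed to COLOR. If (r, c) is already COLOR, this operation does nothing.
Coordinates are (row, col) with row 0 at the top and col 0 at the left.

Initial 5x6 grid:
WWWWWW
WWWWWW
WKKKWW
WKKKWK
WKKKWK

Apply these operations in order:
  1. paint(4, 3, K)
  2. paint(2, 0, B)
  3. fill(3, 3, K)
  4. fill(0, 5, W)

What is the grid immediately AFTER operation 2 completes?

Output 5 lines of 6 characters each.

After op 1 paint(4,3,K):
WWWWWW
WWWWWW
WKKKWW
WKKKWK
WKKKWK
After op 2 paint(2,0,B):
WWWWWW
WWWWWW
BKKKWW
WKKKWK
WKKKWK

Answer: WWWWWW
WWWWWW
BKKKWW
WKKKWK
WKKKWK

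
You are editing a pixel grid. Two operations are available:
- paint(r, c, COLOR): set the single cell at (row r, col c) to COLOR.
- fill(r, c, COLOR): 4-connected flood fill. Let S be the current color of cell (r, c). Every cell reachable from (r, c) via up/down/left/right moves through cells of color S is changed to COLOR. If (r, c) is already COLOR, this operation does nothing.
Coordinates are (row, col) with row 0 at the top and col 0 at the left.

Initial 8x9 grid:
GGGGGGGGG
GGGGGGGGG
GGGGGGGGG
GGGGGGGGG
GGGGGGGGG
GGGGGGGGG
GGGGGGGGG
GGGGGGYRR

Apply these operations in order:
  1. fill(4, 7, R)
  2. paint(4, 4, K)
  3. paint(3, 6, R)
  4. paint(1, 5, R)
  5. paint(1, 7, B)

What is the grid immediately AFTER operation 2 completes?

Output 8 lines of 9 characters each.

After op 1 fill(4,7,R) [69 cells changed]:
RRRRRRRRR
RRRRRRRRR
RRRRRRRRR
RRRRRRRRR
RRRRRRRRR
RRRRRRRRR
RRRRRRRRR
RRRRRRYRR
After op 2 paint(4,4,K):
RRRRRRRRR
RRRRRRRRR
RRRRRRRRR
RRRRRRRRR
RRRRKRRRR
RRRRRRRRR
RRRRRRRRR
RRRRRRYRR

Answer: RRRRRRRRR
RRRRRRRRR
RRRRRRRRR
RRRRRRRRR
RRRRKRRRR
RRRRRRRRR
RRRRRRRRR
RRRRRRYRR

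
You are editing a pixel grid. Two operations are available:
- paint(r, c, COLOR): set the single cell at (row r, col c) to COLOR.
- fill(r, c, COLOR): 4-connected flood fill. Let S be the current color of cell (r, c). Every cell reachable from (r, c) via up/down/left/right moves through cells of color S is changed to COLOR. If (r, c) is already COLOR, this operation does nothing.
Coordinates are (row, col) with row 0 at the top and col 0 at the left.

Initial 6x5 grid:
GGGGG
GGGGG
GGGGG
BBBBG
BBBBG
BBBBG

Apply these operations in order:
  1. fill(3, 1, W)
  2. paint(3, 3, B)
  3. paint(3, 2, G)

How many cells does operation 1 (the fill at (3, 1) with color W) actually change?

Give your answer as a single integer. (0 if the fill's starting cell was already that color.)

Answer: 12

Derivation:
After op 1 fill(3,1,W) [12 cells changed]:
GGGGG
GGGGG
GGGGG
WWWWG
WWWWG
WWWWG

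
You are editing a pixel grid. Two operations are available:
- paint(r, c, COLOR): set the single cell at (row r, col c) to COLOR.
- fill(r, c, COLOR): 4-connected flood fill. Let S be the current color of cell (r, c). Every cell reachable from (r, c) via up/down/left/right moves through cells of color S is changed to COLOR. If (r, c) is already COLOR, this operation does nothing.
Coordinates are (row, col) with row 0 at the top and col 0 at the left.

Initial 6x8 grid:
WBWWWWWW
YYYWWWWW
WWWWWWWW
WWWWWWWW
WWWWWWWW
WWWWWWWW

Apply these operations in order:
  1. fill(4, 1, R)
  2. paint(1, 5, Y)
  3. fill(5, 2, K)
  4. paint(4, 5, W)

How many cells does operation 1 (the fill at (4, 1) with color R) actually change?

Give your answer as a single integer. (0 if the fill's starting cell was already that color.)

Answer: 43

Derivation:
After op 1 fill(4,1,R) [43 cells changed]:
WBRRRRRR
YYYRRRRR
RRRRRRRR
RRRRRRRR
RRRRRRRR
RRRRRRRR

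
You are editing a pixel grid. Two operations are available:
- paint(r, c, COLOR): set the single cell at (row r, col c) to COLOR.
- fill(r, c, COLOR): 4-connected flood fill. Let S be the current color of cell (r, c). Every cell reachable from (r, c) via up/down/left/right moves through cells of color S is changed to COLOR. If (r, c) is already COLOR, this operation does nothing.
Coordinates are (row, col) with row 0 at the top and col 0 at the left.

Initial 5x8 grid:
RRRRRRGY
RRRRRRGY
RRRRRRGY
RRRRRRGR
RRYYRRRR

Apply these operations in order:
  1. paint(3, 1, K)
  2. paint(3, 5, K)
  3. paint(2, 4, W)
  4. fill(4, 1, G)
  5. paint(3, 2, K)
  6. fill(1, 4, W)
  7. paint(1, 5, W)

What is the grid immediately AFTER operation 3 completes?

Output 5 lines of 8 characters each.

After op 1 paint(3,1,K):
RRRRRRGY
RRRRRRGY
RRRRRRGY
RKRRRRGR
RRYYRRRR
After op 2 paint(3,5,K):
RRRRRRGY
RRRRRRGY
RRRRRRGY
RKRRRKGR
RRYYRRRR
After op 3 paint(2,4,W):
RRRRRRGY
RRRRRRGY
RRRRWRGY
RKRRRKGR
RRYYRRRR

Answer: RRRRRRGY
RRRRRRGY
RRRRWRGY
RKRRRKGR
RRYYRRRR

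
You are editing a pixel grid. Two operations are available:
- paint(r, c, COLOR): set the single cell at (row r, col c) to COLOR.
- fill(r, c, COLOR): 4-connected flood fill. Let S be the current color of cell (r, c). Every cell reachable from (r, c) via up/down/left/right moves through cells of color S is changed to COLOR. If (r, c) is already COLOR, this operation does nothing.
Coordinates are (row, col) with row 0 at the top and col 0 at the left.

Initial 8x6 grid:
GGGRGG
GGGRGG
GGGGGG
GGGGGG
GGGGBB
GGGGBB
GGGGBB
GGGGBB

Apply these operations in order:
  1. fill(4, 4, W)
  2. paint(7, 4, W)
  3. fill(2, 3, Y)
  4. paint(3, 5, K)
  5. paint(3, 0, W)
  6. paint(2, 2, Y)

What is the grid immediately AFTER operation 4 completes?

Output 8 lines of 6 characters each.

Answer: YYYRYY
YYYRYY
YYYYYY
YYYYYK
YYYYWW
YYYYWW
YYYYWW
YYYYWW

Derivation:
After op 1 fill(4,4,W) [8 cells changed]:
GGGRGG
GGGRGG
GGGGGG
GGGGGG
GGGGWW
GGGGWW
GGGGWW
GGGGWW
After op 2 paint(7,4,W):
GGGRGG
GGGRGG
GGGGGG
GGGGGG
GGGGWW
GGGGWW
GGGGWW
GGGGWW
After op 3 fill(2,3,Y) [38 cells changed]:
YYYRYY
YYYRYY
YYYYYY
YYYYYY
YYYYWW
YYYYWW
YYYYWW
YYYYWW
After op 4 paint(3,5,K):
YYYRYY
YYYRYY
YYYYYY
YYYYYK
YYYYWW
YYYYWW
YYYYWW
YYYYWW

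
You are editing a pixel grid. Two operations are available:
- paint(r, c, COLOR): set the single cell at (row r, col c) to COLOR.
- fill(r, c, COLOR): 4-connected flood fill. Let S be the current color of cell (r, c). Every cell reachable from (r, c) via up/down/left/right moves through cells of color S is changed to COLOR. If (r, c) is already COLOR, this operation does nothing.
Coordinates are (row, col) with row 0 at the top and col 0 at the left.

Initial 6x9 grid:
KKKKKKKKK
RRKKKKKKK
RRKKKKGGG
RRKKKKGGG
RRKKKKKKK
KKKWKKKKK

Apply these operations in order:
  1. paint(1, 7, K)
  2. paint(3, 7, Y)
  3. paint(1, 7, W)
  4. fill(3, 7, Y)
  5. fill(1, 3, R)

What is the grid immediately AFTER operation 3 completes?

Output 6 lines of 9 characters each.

After op 1 paint(1,7,K):
KKKKKKKKK
RRKKKKKKK
RRKKKKGGG
RRKKKKGGG
RRKKKKKKK
KKKWKKKKK
After op 2 paint(3,7,Y):
KKKKKKKKK
RRKKKKKKK
RRKKKKGGG
RRKKKKGYG
RRKKKKKKK
KKKWKKKKK
After op 3 paint(1,7,W):
KKKKKKKKK
RRKKKKKWK
RRKKKKGGG
RRKKKKGYG
RRKKKKKKK
KKKWKKKKK

Answer: KKKKKKKKK
RRKKKKKWK
RRKKKKGGG
RRKKKKGYG
RRKKKKKKK
KKKWKKKKK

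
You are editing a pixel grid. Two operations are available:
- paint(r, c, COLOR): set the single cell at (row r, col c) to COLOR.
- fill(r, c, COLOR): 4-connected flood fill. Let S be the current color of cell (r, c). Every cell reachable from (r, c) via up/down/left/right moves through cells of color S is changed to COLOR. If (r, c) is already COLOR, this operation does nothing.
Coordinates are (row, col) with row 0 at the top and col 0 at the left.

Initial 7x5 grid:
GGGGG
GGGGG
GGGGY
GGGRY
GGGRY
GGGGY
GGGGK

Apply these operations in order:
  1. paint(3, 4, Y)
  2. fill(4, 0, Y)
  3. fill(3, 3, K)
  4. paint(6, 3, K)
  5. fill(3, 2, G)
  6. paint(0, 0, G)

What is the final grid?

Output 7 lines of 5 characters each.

After op 1 paint(3,4,Y):
GGGGG
GGGGG
GGGGY
GGGRY
GGGRY
GGGGY
GGGGK
After op 2 fill(4,0,Y) [28 cells changed]:
YYYYY
YYYYY
YYYYY
YYYRY
YYYRY
YYYYY
YYYYK
After op 3 fill(3,3,K) [2 cells changed]:
YYYYY
YYYYY
YYYYY
YYYKY
YYYKY
YYYYY
YYYYK
After op 4 paint(6,3,K):
YYYYY
YYYYY
YYYYY
YYYKY
YYYKY
YYYYY
YYYKK
After op 5 fill(3,2,G) [31 cells changed]:
GGGGG
GGGGG
GGGGG
GGGKG
GGGKG
GGGGG
GGGKK
After op 6 paint(0,0,G):
GGGGG
GGGGG
GGGGG
GGGKG
GGGKG
GGGGG
GGGKK

Answer: GGGGG
GGGGG
GGGGG
GGGKG
GGGKG
GGGGG
GGGKK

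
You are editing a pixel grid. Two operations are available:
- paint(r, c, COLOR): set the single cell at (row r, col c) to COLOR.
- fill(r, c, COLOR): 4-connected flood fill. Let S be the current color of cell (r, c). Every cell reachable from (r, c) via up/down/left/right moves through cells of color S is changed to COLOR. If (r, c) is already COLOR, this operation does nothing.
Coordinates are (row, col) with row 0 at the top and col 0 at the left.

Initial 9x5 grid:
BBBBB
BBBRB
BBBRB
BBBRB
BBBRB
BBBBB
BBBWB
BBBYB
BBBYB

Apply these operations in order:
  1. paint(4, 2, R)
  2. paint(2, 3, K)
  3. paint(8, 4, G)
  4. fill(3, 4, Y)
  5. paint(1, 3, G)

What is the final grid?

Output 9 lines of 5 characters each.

Answer: YYYYY
YYYGY
YYYKY
YYYRY
YYRRY
YYYYY
YYYWY
YYYYY
YYYYG

Derivation:
After op 1 paint(4,2,R):
BBBBB
BBBRB
BBBRB
BBBRB
BBRRB
BBBBB
BBBWB
BBBYB
BBBYB
After op 2 paint(2,3,K):
BBBBB
BBBRB
BBBKB
BBBRB
BBRRB
BBBBB
BBBWB
BBBYB
BBBYB
After op 3 paint(8,4,G):
BBBBB
BBBRB
BBBKB
BBBRB
BBRRB
BBBBB
BBBWB
BBBYB
BBBYG
After op 4 fill(3,4,Y) [36 cells changed]:
YYYYY
YYYRY
YYYKY
YYYRY
YYRRY
YYYYY
YYYWY
YYYYY
YYYYG
After op 5 paint(1,3,G):
YYYYY
YYYGY
YYYKY
YYYRY
YYRRY
YYYYY
YYYWY
YYYYY
YYYYG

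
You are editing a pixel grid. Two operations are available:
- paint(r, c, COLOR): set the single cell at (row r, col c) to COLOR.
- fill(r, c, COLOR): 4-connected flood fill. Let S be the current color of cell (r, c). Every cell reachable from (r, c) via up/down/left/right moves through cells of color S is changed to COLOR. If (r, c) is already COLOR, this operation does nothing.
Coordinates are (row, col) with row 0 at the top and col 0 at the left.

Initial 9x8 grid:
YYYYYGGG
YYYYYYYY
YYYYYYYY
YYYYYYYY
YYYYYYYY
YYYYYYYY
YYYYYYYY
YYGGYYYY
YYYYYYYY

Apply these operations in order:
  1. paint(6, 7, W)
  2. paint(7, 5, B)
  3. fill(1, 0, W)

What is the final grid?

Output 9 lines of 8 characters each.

Answer: WWWWWGGG
WWWWWWWW
WWWWWWWW
WWWWWWWW
WWWWWWWW
WWWWWWWW
WWWWWWWW
WWGGWBWW
WWWWWWWW

Derivation:
After op 1 paint(6,7,W):
YYYYYGGG
YYYYYYYY
YYYYYYYY
YYYYYYYY
YYYYYYYY
YYYYYYYY
YYYYYYYW
YYGGYYYY
YYYYYYYY
After op 2 paint(7,5,B):
YYYYYGGG
YYYYYYYY
YYYYYYYY
YYYYYYYY
YYYYYYYY
YYYYYYYY
YYYYYYYW
YYGGYBYY
YYYYYYYY
After op 3 fill(1,0,W) [65 cells changed]:
WWWWWGGG
WWWWWWWW
WWWWWWWW
WWWWWWWW
WWWWWWWW
WWWWWWWW
WWWWWWWW
WWGGWBWW
WWWWWWWW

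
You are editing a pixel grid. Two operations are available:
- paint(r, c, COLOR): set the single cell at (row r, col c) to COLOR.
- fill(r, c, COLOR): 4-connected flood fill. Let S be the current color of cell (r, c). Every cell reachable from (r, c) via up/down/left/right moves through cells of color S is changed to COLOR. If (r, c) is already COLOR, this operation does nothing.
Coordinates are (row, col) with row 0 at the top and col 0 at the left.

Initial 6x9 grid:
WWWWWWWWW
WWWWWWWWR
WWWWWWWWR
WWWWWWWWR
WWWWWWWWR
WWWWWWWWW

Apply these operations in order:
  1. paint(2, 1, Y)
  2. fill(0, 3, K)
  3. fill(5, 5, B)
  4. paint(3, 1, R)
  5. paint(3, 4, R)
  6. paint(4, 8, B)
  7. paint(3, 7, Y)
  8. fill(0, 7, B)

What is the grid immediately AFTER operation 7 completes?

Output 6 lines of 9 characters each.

After op 1 paint(2,1,Y):
WWWWWWWWW
WWWWWWWWR
WYWWWWWWR
WWWWWWWWR
WWWWWWWWR
WWWWWWWWW
After op 2 fill(0,3,K) [49 cells changed]:
KKKKKKKKK
KKKKKKKKR
KYKKKKKKR
KKKKKKKKR
KKKKKKKKR
KKKKKKKKK
After op 3 fill(5,5,B) [49 cells changed]:
BBBBBBBBB
BBBBBBBBR
BYBBBBBBR
BBBBBBBBR
BBBBBBBBR
BBBBBBBBB
After op 4 paint(3,1,R):
BBBBBBBBB
BBBBBBBBR
BYBBBBBBR
BRBBBBBBR
BBBBBBBBR
BBBBBBBBB
After op 5 paint(3,4,R):
BBBBBBBBB
BBBBBBBBR
BYBBBBBBR
BRBBRBBBR
BBBBBBBBR
BBBBBBBBB
After op 6 paint(4,8,B):
BBBBBBBBB
BBBBBBBBR
BYBBBBBBR
BRBBRBBBR
BBBBBBBBB
BBBBBBBBB
After op 7 paint(3,7,Y):
BBBBBBBBB
BBBBBBBBR
BYBBBBBBR
BRBBRBBYR
BBBBBBBBB
BBBBBBBBB

Answer: BBBBBBBBB
BBBBBBBBR
BYBBBBBBR
BRBBRBBYR
BBBBBBBBB
BBBBBBBBB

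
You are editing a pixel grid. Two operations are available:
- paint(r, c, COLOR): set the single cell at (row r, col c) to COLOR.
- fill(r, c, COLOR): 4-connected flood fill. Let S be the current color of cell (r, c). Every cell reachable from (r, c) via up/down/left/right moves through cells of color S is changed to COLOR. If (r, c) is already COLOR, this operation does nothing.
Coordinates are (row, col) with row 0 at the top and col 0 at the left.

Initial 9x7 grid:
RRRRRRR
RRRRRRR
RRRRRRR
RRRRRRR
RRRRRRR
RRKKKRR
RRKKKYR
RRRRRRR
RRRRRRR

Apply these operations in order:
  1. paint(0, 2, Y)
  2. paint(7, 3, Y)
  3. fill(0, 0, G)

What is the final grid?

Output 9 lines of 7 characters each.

Answer: GGYGGGG
GGGGGGG
GGGGGGG
GGGGGGG
GGGGGGG
GGKKKGG
GGKKKYG
GGGYGGG
GGGGGGG

Derivation:
After op 1 paint(0,2,Y):
RRYRRRR
RRRRRRR
RRRRRRR
RRRRRRR
RRRRRRR
RRKKKRR
RRKKKYR
RRRRRRR
RRRRRRR
After op 2 paint(7,3,Y):
RRYRRRR
RRRRRRR
RRRRRRR
RRRRRRR
RRRRRRR
RRKKKRR
RRKKKYR
RRRYRRR
RRRRRRR
After op 3 fill(0,0,G) [54 cells changed]:
GGYGGGG
GGGGGGG
GGGGGGG
GGGGGGG
GGGGGGG
GGKKKGG
GGKKKYG
GGGYGGG
GGGGGGG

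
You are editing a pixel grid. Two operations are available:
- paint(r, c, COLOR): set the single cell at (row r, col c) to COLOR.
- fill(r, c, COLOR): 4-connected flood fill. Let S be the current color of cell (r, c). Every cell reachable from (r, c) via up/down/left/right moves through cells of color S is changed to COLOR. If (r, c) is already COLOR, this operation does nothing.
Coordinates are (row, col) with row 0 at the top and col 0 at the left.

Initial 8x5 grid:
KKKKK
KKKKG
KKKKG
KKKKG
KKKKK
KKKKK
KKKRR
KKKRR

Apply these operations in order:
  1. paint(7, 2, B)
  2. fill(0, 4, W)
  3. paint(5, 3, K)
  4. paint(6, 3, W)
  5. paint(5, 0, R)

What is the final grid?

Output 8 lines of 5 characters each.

Answer: WWWWW
WWWWG
WWWWG
WWWWG
WWWWW
RWWKW
WWWWR
WWBRR

Derivation:
After op 1 paint(7,2,B):
KKKKK
KKKKG
KKKKG
KKKKG
KKKKK
KKKKK
KKKRR
KKBRR
After op 2 fill(0,4,W) [32 cells changed]:
WWWWW
WWWWG
WWWWG
WWWWG
WWWWW
WWWWW
WWWRR
WWBRR
After op 3 paint(5,3,K):
WWWWW
WWWWG
WWWWG
WWWWG
WWWWW
WWWKW
WWWRR
WWBRR
After op 4 paint(6,3,W):
WWWWW
WWWWG
WWWWG
WWWWG
WWWWW
WWWKW
WWWWR
WWBRR
After op 5 paint(5,0,R):
WWWWW
WWWWG
WWWWG
WWWWG
WWWWW
RWWKW
WWWWR
WWBRR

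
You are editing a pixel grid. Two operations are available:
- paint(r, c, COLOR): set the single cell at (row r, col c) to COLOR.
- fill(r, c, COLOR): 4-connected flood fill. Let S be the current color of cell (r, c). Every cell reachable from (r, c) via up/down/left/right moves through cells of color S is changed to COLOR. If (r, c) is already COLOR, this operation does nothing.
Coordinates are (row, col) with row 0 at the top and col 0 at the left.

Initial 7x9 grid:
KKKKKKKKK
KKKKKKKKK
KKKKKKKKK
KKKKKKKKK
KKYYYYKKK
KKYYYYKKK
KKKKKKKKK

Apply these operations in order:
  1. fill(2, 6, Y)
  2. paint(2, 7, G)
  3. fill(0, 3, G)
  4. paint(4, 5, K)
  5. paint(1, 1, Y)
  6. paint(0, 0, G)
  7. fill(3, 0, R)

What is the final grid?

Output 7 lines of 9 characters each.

Answer: RRRRRRRRR
RYRRRRRRR
RRRRRRRRR
RRRRRRRRR
RRRRRKRRR
RRRRRRRRR
RRRRRRRRR

Derivation:
After op 1 fill(2,6,Y) [55 cells changed]:
YYYYYYYYY
YYYYYYYYY
YYYYYYYYY
YYYYYYYYY
YYYYYYYYY
YYYYYYYYY
YYYYYYYYY
After op 2 paint(2,7,G):
YYYYYYYYY
YYYYYYYYY
YYYYYYYGY
YYYYYYYYY
YYYYYYYYY
YYYYYYYYY
YYYYYYYYY
After op 3 fill(0,3,G) [62 cells changed]:
GGGGGGGGG
GGGGGGGGG
GGGGGGGGG
GGGGGGGGG
GGGGGGGGG
GGGGGGGGG
GGGGGGGGG
After op 4 paint(4,5,K):
GGGGGGGGG
GGGGGGGGG
GGGGGGGGG
GGGGGGGGG
GGGGGKGGG
GGGGGGGGG
GGGGGGGGG
After op 5 paint(1,1,Y):
GGGGGGGGG
GYGGGGGGG
GGGGGGGGG
GGGGGGGGG
GGGGGKGGG
GGGGGGGGG
GGGGGGGGG
After op 6 paint(0,0,G):
GGGGGGGGG
GYGGGGGGG
GGGGGGGGG
GGGGGGGGG
GGGGGKGGG
GGGGGGGGG
GGGGGGGGG
After op 7 fill(3,0,R) [61 cells changed]:
RRRRRRRRR
RYRRRRRRR
RRRRRRRRR
RRRRRRRRR
RRRRRKRRR
RRRRRRRRR
RRRRRRRRR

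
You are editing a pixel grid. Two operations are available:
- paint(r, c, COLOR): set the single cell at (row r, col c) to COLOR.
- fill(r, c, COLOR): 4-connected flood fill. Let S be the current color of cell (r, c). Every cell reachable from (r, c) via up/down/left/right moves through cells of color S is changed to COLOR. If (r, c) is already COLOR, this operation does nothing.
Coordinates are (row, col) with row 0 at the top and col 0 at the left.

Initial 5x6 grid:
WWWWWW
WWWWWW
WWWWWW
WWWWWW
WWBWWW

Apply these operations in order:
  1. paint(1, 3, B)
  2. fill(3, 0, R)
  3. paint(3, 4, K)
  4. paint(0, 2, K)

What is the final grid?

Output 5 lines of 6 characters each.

Answer: RRKRRR
RRRBRR
RRRRRR
RRRRKR
RRBRRR

Derivation:
After op 1 paint(1,3,B):
WWWWWW
WWWBWW
WWWWWW
WWWWWW
WWBWWW
After op 2 fill(3,0,R) [28 cells changed]:
RRRRRR
RRRBRR
RRRRRR
RRRRRR
RRBRRR
After op 3 paint(3,4,K):
RRRRRR
RRRBRR
RRRRRR
RRRRKR
RRBRRR
After op 4 paint(0,2,K):
RRKRRR
RRRBRR
RRRRRR
RRRRKR
RRBRRR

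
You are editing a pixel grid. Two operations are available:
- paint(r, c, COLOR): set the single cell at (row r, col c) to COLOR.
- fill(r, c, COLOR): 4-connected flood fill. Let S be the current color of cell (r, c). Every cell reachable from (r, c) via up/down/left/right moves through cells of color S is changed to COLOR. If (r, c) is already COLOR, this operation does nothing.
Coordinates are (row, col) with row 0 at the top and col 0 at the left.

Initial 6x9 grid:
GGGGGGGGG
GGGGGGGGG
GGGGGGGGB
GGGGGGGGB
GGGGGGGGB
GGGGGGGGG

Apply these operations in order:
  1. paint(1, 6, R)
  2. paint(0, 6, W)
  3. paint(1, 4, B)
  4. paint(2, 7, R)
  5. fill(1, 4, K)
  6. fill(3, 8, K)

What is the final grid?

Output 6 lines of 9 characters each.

After op 1 paint(1,6,R):
GGGGGGGGG
GGGGGGRGG
GGGGGGGGB
GGGGGGGGB
GGGGGGGGB
GGGGGGGGG
After op 2 paint(0,6,W):
GGGGGGWGG
GGGGGGRGG
GGGGGGGGB
GGGGGGGGB
GGGGGGGGB
GGGGGGGGG
After op 3 paint(1,4,B):
GGGGGGWGG
GGGGBGRGG
GGGGGGGGB
GGGGGGGGB
GGGGGGGGB
GGGGGGGGG
After op 4 paint(2,7,R):
GGGGGGWGG
GGGGBGRGG
GGGGGGGRB
GGGGGGGGB
GGGGGGGGB
GGGGGGGGG
After op 5 fill(1,4,K) [1 cells changed]:
GGGGGGWGG
GGGGKGRGG
GGGGGGGRB
GGGGGGGGB
GGGGGGGGB
GGGGGGGGG
After op 6 fill(3,8,K) [3 cells changed]:
GGGGGGWGG
GGGGKGRGG
GGGGGGGRK
GGGGGGGGK
GGGGGGGGK
GGGGGGGGG

Answer: GGGGGGWGG
GGGGKGRGG
GGGGGGGRK
GGGGGGGGK
GGGGGGGGK
GGGGGGGGG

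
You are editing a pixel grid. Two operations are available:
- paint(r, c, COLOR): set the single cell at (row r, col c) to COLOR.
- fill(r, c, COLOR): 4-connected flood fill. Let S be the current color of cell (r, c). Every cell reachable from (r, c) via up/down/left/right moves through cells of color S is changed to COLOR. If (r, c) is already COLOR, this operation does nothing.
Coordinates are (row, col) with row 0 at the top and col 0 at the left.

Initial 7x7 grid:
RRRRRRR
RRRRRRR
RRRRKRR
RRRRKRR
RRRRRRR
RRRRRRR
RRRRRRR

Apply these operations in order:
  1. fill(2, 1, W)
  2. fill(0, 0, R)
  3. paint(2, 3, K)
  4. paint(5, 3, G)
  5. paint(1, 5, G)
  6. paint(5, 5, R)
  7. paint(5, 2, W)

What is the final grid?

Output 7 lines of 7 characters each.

Answer: RRRRRRR
RRRRRGR
RRRKKRR
RRRRKRR
RRRRRRR
RRWGRRR
RRRRRRR

Derivation:
After op 1 fill(2,1,W) [47 cells changed]:
WWWWWWW
WWWWWWW
WWWWKWW
WWWWKWW
WWWWWWW
WWWWWWW
WWWWWWW
After op 2 fill(0,0,R) [47 cells changed]:
RRRRRRR
RRRRRRR
RRRRKRR
RRRRKRR
RRRRRRR
RRRRRRR
RRRRRRR
After op 3 paint(2,3,K):
RRRRRRR
RRRRRRR
RRRKKRR
RRRRKRR
RRRRRRR
RRRRRRR
RRRRRRR
After op 4 paint(5,3,G):
RRRRRRR
RRRRRRR
RRRKKRR
RRRRKRR
RRRRRRR
RRRGRRR
RRRRRRR
After op 5 paint(1,5,G):
RRRRRRR
RRRRRGR
RRRKKRR
RRRRKRR
RRRRRRR
RRRGRRR
RRRRRRR
After op 6 paint(5,5,R):
RRRRRRR
RRRRRGR
RRRKKRR
RRRRKRR
RRRRRRR
RRRGRRR
RRRRRRR
After op 7 paint(5,2,W):
RRRRRRR
RRRRRGR
RRRKKRR
RRRRKRR
RRRRRRR
RRWGRRR
RRRRRRR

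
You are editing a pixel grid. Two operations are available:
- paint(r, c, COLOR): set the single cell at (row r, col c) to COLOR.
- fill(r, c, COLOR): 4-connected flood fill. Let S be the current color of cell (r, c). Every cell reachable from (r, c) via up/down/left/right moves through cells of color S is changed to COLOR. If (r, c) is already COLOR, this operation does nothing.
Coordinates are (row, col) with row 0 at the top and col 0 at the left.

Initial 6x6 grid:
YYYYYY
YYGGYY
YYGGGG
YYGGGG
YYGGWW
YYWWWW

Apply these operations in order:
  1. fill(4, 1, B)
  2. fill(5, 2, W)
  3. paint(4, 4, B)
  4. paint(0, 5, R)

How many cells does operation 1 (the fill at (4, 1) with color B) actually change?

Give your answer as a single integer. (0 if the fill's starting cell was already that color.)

Answer: 18

Derivation:
After op 1 fill(4,1,B) [18 cells changed]:
BBBBBB
BBGGBB
BBGGGG
BBGGGG
BBGGWW
BBWWWW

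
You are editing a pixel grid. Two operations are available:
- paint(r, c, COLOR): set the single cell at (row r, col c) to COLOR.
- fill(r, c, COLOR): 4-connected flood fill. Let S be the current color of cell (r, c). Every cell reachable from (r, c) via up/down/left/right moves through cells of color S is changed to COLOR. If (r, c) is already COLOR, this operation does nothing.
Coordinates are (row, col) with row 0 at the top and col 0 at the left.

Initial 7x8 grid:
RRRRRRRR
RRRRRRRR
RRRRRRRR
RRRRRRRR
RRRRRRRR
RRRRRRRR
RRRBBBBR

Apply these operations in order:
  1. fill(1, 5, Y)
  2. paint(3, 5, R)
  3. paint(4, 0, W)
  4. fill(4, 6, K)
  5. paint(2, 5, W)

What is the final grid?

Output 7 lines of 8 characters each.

Answer: KKKKKKKK
KKKKKKKK
KKKKKWKK
KKKKKRKK
WKKKKKKK
KKKKKKKK
KKKBBBBK

Derivation:
After op 1 fill(1,5,Y) [52 cells changed]:
YYYYYYYY
YYYYYYYY
YYYYYYYY
YYYYYYYY
YYYYYYYY
YYYYYYYY
YYYBBBBY
After op 2 paint(3,5,R):
YYYYYYYY
YYYYYYYY
YYYYYYYY
YYYYYRYY
YYYYYYYY
YYYYYYYY
YYYBBBBY
After op 3 paint(4,0,W):
YYYYYYYY
YYYYYYYY
YYYYYYYY
YYYYYRYY
WYYYYYYY
YYYYYYYY
YYYBBBBY
After op 4 fill(4,6,K) [50 cells changed]:
KKKKKKKK
KKKKKKKK
KKKKKKKK
KKKKKRKK
WKKKKKKK
KKKKKKKK
KKKBBBBK
After op 5 paint(2,5,W):
KKKKKKKK
KKKKKKKK
KKKKKWKK
KKKKKRKK
WKKKKKKK
KKKKKKKK
KKKBBBBK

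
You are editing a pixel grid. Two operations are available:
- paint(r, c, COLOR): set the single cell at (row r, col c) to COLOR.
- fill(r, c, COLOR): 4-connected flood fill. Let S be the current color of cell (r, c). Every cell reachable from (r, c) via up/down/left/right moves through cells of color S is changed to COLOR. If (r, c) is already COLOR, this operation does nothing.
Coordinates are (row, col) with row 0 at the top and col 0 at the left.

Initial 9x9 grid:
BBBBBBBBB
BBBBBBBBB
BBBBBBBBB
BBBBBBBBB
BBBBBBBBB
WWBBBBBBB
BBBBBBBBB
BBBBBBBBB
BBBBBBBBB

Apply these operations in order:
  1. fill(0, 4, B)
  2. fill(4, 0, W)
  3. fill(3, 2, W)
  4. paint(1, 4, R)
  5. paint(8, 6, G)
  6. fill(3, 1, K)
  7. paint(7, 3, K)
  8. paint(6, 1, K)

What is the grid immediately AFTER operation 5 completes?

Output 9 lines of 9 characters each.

Answer: WWWWWWWWW
WWWWRWWWW
WWWWWWWWW
WWWWWWWWW
WWWWWWWWW
WWWWWWWWW
WWWWWWWWW
WWWWWWWWW
WWWWWWGWW

Derivation:
After op 1 fill(0,4,B) [0 cells changed]:
BBBBBBBBB
BBBBBBBBB
BBBBBBBBB
BBBBBBBBB
BBBBBBBBB
WWBBBBBBB
BBBBBBBBB
BBBBBBBBB
BBBBBBBBB
After op 2 fill(4,0,W) [79 cells changed]:
WWWWWWWWW
WWWWWWWWW
WWWWWWWWW
WWWWWWWWW
WWWWWWWWW
WWWWWWWWW
WWWWWWWWW
WWWWWWWWW
WWWWWWWWW
After op 3 fill(3,2,W) [0 cells changed]:
WWWWWWWWW
WWWWWWWWW
WWWWWWWWW
WWWWWWWWW
WWWWWWWWW
WWWWWWWWW
WWWWWWWWW
WWWWWWWWW
WWWWWWWWW
After op 4 paint(1,4,R):
WWWWWWWWW
WWWWRWWWW
WWWWWWWWW
WWWWWWWWW
WWWWWWWWW
WWWWWWWWW
WWWWWWWWW
WWWWWWWWW
WWWWWWWWW
After op 5 paint(8,6,G):
WWWWWWWWW
WWWWRWWWW
WWWWWWWWW
WWWWWWWWW
WWWWWWWWW
WWWWWWWWW
WWWWWWWWW
WWWWWWWWW
WWWWWWGWW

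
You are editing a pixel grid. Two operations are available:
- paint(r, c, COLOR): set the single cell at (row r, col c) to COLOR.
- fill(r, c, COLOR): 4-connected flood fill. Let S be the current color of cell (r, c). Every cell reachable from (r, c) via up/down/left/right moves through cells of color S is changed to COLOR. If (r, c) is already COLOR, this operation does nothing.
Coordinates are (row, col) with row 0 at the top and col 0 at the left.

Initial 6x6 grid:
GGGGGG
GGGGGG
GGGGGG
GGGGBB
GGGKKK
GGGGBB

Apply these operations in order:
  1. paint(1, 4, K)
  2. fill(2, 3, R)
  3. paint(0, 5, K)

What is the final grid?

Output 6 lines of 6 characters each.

Answer: RRRRRK
RRRRKR
RRRRRR
RRRRBB
RRRKKK
RRRRBB

Derivation:
After op 1 paint(1,4,K):
GGGGGG
GGGGKG
GGGGGG
GGGGBB
GGGKKK
GGGGBB
After op 2 fill(2,3,R) [28 cells changed]:
RRRRRR
RRRRKR
RRRRRR
RRRRBB
RRRKKK
RRRRBB
After op 3 paint(0,5,K):
RRRRRK
RRRRKR
RRRRRR
RRRRBB
RRRKKK
RRRRBB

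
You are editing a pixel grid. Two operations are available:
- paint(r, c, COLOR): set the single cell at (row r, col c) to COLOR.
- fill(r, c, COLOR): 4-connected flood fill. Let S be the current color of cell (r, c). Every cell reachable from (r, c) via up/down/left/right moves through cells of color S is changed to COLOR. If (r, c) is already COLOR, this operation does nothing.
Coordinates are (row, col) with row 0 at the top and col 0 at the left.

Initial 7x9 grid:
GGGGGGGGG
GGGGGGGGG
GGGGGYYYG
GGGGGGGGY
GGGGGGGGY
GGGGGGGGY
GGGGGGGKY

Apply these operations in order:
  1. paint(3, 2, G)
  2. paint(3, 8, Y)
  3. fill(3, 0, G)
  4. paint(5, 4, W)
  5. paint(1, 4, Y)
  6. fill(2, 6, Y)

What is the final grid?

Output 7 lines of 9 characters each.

Answer: GGGGGGGGG
GGGGYGGGG
GGGGGYYYG
GGGGGGGGY
GGGGGGGGY
GGGGWGGGY
GGGGGGGKY

Derivation:
After op 1 paint(3,2,G):
GGGGGGGGG
GGGGGGGGG
GGGGGYYYG
GGGGGGGGY
GGGGGGGGY
GGGGGGGGY
GGGGGGGKY
After op 2 paint(3,8,Y):
GGGGGGGGG
GGGGGGGGG
GGGGGYYYG
GGGGGGGGY
GGGGGGGGY
GGGGGGGGY
GGGGGGGKY
After op 3 fill(3,0,G) [0 cells changed]:
GGGGGGGGG
GGGGGGGGG
GGGGGYYYG
GGGGGGGGY
GGGGGGGGY
GGGGGGGGY
GGGGGGGKY
After op 4 paint(5,4,W):
GGGGGGGGG
GGGGGGGGG
GGGGGYYYG
GGGGGGGGY
GGGGGGGGY
GGGGWGGGY
GGGGGGGKY
After op 5 paint(1,4,Y):
GGGGGGGGG
GGGGYGGGG
GGGGGYYYG
GGGGGGGGY
GGGGGGGGY
GGGGWGGGY
GGGGGGGKY
After op 6 fill(2,6,Y) [0 cells changed]:
GGGGGGGGG
GGGGYGGGG
GGGGGYYYG
GGGGGGGGY
GGGGGGGGY
GGGGWGGGY
GGGGGGGKY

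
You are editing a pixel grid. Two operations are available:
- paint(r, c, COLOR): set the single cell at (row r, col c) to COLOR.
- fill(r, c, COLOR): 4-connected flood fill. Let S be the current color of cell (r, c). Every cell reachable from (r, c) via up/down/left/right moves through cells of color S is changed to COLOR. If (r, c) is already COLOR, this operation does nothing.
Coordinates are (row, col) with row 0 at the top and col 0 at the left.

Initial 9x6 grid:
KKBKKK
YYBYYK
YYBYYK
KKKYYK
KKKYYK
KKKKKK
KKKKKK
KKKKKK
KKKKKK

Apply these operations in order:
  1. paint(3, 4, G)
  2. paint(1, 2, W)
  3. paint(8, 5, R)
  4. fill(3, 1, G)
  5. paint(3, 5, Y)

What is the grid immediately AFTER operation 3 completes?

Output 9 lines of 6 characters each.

After op 1 paint(3,4,G):
KKBKKK
YYBYYK
YYBYYK
KKKYGK
KKKYYK
KKKKKK
KKKKKK
KKKKKK
KKKKKK
After op 2 paint(1,2,W):
KKBKKK
YYWYYK
YYBYYK
KKKYGK
KKKYYK
KKKKKK
KKKKKK
KKKKKK
KKKKKK
After op 3 paint(8,5,R):
KKBKKK
YYWYYK
YYBYYK
KKKYGK
KKKYYK
KKKKKK
KKKKKK
KKKKKK
KKKKKR

Answer: KKBKKK
YYWYYK
YYBYYK
KKKYGK
KKKYYK
KKKKKK
KKKKKK
KKKKKK
KKKKKR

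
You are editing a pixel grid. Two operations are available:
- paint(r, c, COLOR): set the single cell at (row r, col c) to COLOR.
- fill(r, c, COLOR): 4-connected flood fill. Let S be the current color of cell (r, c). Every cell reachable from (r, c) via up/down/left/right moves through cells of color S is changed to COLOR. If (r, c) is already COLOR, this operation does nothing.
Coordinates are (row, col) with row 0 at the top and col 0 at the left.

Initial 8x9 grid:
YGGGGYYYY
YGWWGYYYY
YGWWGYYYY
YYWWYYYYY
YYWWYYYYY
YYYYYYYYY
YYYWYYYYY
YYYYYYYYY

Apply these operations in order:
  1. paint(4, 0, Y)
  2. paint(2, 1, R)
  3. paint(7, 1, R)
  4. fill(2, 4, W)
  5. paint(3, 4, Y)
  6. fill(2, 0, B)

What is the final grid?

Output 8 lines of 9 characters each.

After op 1 paint(4,0,Y):
YGGGGYYYY
YGWWGYYYY
YGWWGYYYY
YYWWYYYYY
YYWWYYYYY
YYYYYYYYY
YYYWYYYYY
YYYYYYYYY
After op 2 paint(2,1,R):
YGGGGYYYY
YGWWGYYYY
YRWWGYYYY
YYWWYYYYY
YYWWYYYYY
YYYYYYYYY
YYYWYYYYY
YYYYYYYYY
After op 3 paint(7,1,R):
YGGGGYYYY
YGWWGYYYY
YRWWGYYYY
YYWWYYYYY
YYWWYYYYY
YYYYYYYYY
YYYWYYYYY
YRYYYYYYY
After op 4 fill(2,4,W) [7 cells changed]:
YWWWWYYYY
YWWWWYYYY
YRWWWYYYY
YYWWYYYYY
YYWWYYYYY
YYYYYYYYY
YYYWYYYYY
YRYYYYYYY
After op 5 paint(3,4,Y):
YWWWWYYYY
YWWWWYYYY
YRWWWYYYY
YYWWYYYYY
YYWWYYYYY
YYYYYYYYY
YYYWYYYYY
YRYYYYYYY
After op 6 fill(2,0,B) [54 cells changed]:
BWWWWBBBB
BWWWWBBBB
BRWWWBBBB
BBWWBBBBB
BBWWBBBBB
BBBBBBBBB
BBBWBBBBB
BRBBBBBBB

Answer: BWWWWBBBB
BWWWWBBBB
BRWWWBBBB
BBWWBBBBB
BBWWBBBBB
BBBBBBBBB
BBBWBBBBB
BRBBBBBBB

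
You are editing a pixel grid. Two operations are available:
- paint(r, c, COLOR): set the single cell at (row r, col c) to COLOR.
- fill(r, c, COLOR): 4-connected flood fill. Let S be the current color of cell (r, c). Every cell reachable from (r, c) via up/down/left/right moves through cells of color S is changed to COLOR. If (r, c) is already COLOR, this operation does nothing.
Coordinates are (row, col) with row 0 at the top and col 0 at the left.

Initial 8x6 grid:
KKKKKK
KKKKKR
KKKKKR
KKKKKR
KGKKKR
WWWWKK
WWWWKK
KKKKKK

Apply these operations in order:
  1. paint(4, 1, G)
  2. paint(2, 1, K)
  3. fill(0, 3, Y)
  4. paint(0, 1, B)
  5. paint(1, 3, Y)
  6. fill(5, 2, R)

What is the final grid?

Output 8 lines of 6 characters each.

Answer: YBYYYY
YYYYYR
YYYYYR
YYYYYR
YGYYYR
RRRRYY
RRRRYY
YYYYYY

Derivation:
After op 1 paint(4,1,G):
KKKKKK
KKKKKR
KKKKKR
KKKKKR
KGKKKR
WWWWKK
WWWWKK
KKKKKK
After op 2 paint(2,1,K):
KKKKKK
KKKKKR
KKKKKR
KKKKKR
KGKKKR
WWWWKK
WWWWKK
KKKKKK
After op 3 fill(0,3,Y) [35 cells changed]:
YYYYYY
YYYYYR
YYYYYR
YYYYYR
YGYYYR
WWWWYY
WWWWYY
YYYYYY
After op 4 paint(0,1,B):
YBYYYY
YYYYYR
YYYYYR
YYYYYR
YGYYYR
WWWWYY
WWWWYY
YYYYYY
After op 5 paint(1,3,Y):
YBYYYY
YYYYYR
YYYYYR
YYYYYR
YGYYYR
WWWWYY
WWWWYY
YYYYYY
After op 6 fill(5,2,R) [8 cells changed]:
YBYYYY
YYYYYR
YYYYYR
YYYYYR
YGYYYR
RRRRYY
RRRRYY
YYYYYY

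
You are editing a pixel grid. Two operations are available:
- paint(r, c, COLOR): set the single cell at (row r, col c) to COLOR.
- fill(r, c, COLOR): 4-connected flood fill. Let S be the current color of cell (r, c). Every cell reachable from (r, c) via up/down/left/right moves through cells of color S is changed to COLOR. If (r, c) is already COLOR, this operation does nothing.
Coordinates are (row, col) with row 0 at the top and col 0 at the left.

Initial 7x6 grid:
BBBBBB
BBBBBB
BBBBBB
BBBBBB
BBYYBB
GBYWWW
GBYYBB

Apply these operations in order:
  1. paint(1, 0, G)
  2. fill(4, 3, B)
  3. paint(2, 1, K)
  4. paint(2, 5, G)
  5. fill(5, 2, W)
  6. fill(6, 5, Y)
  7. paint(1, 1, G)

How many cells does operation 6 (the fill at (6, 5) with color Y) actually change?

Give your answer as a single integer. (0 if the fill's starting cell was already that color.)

After op 1 paint(1,0,G):
BBBBBB
GBBBBB
BBBBBB
BBBBBB
BBYYBB
GBYWWW
GBYYBB
After op 2 fill(4,3,B) [5 cells changed]:
BBBBBB
GBBBBB
BBBBBB
BBBBBB
BBBBBB
GBBWWW
GBBBBB
After op 3 paint(2,1,K):
BBBBBB
GBBBBB
BKBBBB
BBBBBB
BBBBBB
GBBWWW
GBBBBB
After op 4 paint(2,5,G):
BBBBBB
GBBBBB
BKBBBG
BBBBBB
BBBBBB
GBBWWW
GBBBBB
After op 5 fill(5,2,W) [34 cells changed]:
WWWWWW
GWWWWW
WKWWWG
WWWWWW
WWWWWW
GWWWWW
GWWWWW
After op 6 fill(6,5,Y) [37 cells changed]:
YYYYYY
GYYYYY
YKYYYG
YYYYYY
YYYYYY
GYYYYY
GYYYYY

Answer: 37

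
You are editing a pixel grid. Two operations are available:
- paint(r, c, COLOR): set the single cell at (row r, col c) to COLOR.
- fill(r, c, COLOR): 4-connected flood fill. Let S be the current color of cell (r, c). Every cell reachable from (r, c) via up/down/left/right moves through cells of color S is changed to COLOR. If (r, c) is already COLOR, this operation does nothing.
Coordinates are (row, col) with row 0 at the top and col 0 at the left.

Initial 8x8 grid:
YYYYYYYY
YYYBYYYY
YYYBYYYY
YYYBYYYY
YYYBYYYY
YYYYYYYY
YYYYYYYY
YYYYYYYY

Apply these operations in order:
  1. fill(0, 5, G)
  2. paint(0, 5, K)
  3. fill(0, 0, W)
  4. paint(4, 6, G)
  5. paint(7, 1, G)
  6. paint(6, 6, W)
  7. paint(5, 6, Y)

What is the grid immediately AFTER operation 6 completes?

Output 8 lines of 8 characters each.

After op 1 fill(0,5,G) [60 cells changed]:
GGGGGGGG
GGGBGGGG
GGGBGGGG
GGGBGGGG
GGGBGGGG
GGGGGGGG
GGGGGGGG
GGGGGGGG
After op 2 paint(0,5,K):
GGGGGKGG
GGGBGGGG
GGGBGGGG
GGGBGGGG
GGGBGGGG
GGGGGGGG
GGGGGGGG
GGGGGGGG
After op 3 fill(0,0,W) [59 cells changed]:
WWWWWKWW
WWWBWWWW
WWWBWWWW
WWWBWWWW
WWWBWWWW
WWWWWWWW
WWWWWWWW
WWWWWWWW
After op 4 paint(4,6,G):
WWWWWKWW
WWWBWWWW
WWWBWWWW
WWWBWWWW
WWWBWWGW
WWWWWWWW
WWWWWWWW
WWWWWWWW
After op 5 paint(7,1,G):
WWWWWKWW
WWWBWWWW
WWWBWWWW
WWWBWWWW
WWWBWWGW
WWWWWWWW
WWWWWWWW
WGWWWWWW
After op 6 paint(6,6,W):
WWWWWKWW
WWWBWWWW
WWWBWWWW
WWWBWWWW
WWWBWWGW
WWWWWWWW
WWWWWWWW
WGWWWWWW

Answer: WWWWWKWW
WWWBWWWW
WWWBWWWW
WWWBWWWW
WWWBWWGW
WWWWWWWW
WWWWWWWW
WGWWWWWW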